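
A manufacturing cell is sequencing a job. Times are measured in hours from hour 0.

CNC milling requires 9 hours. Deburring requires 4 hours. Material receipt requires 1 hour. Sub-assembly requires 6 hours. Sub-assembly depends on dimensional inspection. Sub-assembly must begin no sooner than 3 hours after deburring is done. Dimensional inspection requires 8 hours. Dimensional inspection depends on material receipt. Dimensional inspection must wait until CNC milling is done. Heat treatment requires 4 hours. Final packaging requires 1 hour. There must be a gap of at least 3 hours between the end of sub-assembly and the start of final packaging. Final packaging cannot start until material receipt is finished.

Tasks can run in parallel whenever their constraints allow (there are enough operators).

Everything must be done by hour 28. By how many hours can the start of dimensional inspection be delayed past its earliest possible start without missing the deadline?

1

CNC milling has no prerequisites, so it starts at hour 0 and finishes at hour 9.
Material receipt can start immediately at hour 0; it finishes at hour 1.
Dimensional inspection needs all of material receipt (finishes hour 1); CNC milling (finishes hour 9). That puts its earliest start at hour 9; it finishes at 9 + 8 = hour 17.

Working backward from the deadline:
Final packaging must finish by hour 28; it takes 1 hour, so it must start by 28 − 1 = hour 27.
Since final packaging (must start by hour 27, minus 3-hour gap → hour 24) depends on it, sub-assembly must finish by hour 24. Backing off its 6-hour duration gives a latest start of hour 18.
Since sub-assembly (must start by hour 18) depends on it, dimensional inspection must finish by hour 18. Backing off its 8-hour duration gives a latest start of hour 10.
So dimensional inspection can start as early as hour 9 and as late as hour 10, giving 10 − 9 = 1 hour of slack.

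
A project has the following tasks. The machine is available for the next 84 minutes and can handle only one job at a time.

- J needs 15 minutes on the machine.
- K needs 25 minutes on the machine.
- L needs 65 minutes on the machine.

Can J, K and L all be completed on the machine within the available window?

Running back to back, the jobs need 15 + 25 + 65 = 105 minutes on the machine.
Since 105 > 84, they cannot all fit.

No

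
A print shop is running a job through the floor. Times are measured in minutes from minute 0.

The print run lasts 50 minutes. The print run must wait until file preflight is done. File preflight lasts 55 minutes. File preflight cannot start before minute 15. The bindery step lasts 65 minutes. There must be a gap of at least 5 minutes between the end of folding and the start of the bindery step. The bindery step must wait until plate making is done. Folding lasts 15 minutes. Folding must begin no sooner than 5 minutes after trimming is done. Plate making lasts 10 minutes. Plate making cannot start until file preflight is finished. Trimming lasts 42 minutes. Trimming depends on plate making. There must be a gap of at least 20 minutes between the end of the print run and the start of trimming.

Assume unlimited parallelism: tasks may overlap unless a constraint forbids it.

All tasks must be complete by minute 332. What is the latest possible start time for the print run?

The bindery step has no dependents, so it just needs to finish by minute 332. Starting by 332 − 65 = minute 267 achieves that.
Folding has to be done before the bindery step (must start by minute 267, minus 5-minute gap → minute 262). That means finishing by minute 262, i.e. starting by 262 − 15 = minute 247.
Trimming has to be done before folding (must start by minute 247, minus 5-minute gap → minute 242). That means finishing by minute 242, i.e. starting by 242 − 42 = minute 200.
Since trimming (must start by minute 200, minus 20-minute gap → minute 180) depends on it, the print run must finish by minute 180. Backing off its 50-minute duration gives a latest start of minute 130.

130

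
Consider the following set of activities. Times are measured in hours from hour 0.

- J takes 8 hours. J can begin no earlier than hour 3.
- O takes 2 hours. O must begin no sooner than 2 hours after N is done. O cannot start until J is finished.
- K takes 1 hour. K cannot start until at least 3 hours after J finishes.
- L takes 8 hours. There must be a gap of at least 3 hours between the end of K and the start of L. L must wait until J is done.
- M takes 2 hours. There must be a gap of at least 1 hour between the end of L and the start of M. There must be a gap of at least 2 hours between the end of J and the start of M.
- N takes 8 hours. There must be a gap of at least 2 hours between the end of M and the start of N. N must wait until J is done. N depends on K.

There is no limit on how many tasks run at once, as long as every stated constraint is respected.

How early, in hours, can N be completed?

After its own release at hour 3, J can start at hour 3 and finishes at hour 11.
After J (finishes hour 11, plus 3-hour gap → hour 14), K can start at hour 14 and finishes at hour 15.
L needs all of K (finishes hour 15, plus 3-hour gap → hour 18); J (finishes hour 11). That puts its earliest start at hour 18; it finishes at 18 + 8 = hour 26.
M has to wait for L (finishes hour 26, plus 1-hour gap → hour 27); J (finishes hour 11, plus 2-hour gap → hour 13). The latest of these is hour 27, so M runs hour 27 to 27 + 2 = hour 29.
For N: M (finishes hour 29, plus 2-hour gap → hour 31); J (finishes hour 11); K (finishes hour 15). Taking the maximum gives a start of hour 31, and it finishes at 31 + 8 = hour 39.

39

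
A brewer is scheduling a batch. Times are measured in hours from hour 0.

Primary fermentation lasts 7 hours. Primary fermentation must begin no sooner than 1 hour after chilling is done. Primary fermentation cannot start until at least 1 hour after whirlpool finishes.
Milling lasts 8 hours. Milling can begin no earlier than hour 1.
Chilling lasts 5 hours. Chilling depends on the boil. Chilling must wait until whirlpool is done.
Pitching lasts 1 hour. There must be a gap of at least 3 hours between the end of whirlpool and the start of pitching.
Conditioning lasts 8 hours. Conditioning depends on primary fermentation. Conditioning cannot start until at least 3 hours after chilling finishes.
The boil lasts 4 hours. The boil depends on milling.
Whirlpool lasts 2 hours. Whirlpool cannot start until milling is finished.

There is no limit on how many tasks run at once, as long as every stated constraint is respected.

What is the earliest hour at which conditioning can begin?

26

Milling cannot begin until its own release at hour 1. It runs from hour 1 to 1 + 8 = hour 9.
Whirlpool cannot begin until milling (finishes hour 9). It runs from hour 9 to 9 + 2 = hour 11.
After milling (finishes hour 9), the boil can start at hour 9 and finishes at hour 13.
Chilling cannot start until the boil (finishes hour 13); whirlpool (finishes hour 11). The controlling bound is hour 13, so chilling finishes at 13 + 5 = hour 18.
Primary fermentation cannot start until chilling (finishes hour 18, plus 1-hour gap → hour 19); whirlpool (finishes hour 11, plus 1-hour gap → hour 12). The controlling bound is hour 19, so primary fermentation finishes at 19 + 7 = hour 26.
Conditioning waits on primary fermentation (finishes hour 26); chilling (finishes hour 18, plus 3-hour gap → hour 21). The latest of these is hour 26, which is the earliest conditioning can start.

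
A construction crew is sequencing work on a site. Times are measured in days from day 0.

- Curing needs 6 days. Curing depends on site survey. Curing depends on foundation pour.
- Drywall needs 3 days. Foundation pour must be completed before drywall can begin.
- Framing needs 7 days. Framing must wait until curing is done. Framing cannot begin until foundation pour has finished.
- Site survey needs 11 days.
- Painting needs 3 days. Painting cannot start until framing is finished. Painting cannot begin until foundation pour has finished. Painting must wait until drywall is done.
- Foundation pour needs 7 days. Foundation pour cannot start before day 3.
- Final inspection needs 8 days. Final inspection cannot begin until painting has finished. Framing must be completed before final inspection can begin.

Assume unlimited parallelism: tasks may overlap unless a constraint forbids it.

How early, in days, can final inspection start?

27

After its own release at day 3, foundation pour can start at day 3 and finishes at day 10.
After foundation pour (finishes day 10), drywall can start at day 10 and finishes at day 13.
Site survey has no prerequisites, so it starts at day 0 and finishes at day 11.
Curing has to wait for site survey (finishes day 11); foundation pour (finishes day 10). The latest of these is day 11, so curing runs day 11 to 11 + 6 = day 17.
Framing has to wait for curing (finishes day 17); foundation pour (finishes day 10). The latest of these is day 17, so framing runs day 17 to 17 + 7 = day 24.
Painting needs all of framing (finishes day 24); foundation pour (finishes day 10); drywall (finishes day 13). That puts its earliest start at day 24; it finishes at 24 + 3 = day 27.
Final inspection waits on painting (finishes day 27); framing (finishes day 24). The latest of these is day 27, which is the earliest final inspection can start.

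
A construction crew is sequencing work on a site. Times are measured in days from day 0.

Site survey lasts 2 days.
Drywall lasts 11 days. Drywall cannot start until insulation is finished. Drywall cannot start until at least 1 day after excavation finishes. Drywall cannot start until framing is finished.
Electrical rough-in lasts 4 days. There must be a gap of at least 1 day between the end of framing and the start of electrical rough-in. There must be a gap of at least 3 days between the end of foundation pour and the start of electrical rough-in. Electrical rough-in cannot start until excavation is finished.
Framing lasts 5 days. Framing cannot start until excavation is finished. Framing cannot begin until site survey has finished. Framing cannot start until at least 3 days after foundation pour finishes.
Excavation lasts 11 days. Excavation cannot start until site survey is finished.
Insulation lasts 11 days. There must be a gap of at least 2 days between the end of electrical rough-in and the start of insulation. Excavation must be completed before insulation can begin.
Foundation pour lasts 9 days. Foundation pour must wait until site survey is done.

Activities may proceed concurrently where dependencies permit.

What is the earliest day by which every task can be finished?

Site survey has no prerequisites, so it starts at day 0 and finishes at day 2.
After site survey (finishes day 2), foundation pour can start at day 2 and finishes at day 11.
Excavation cannot begin until site survey (finishes day 2). It runs from day 2 to 2 + 11 = day 13.
Framing needs all of excavation (finishes day 13); site survey (finishes day 2); foundation pour (finishes day 11, plus 3-day gap → day 14). That puts its earliest start at day 14; it finishes at 14 + 5 = day 19.
For electrical rough-in: framing (finishes day 19, plus 1-day gap → day 20); foundation pour (finishes day 11, plus 3-day gap → day 14); excavation (finishes day 13). Taking the maximum gives a start of day 20, and it finishes at 20 + 4 = day 24.
Insulation has to wait for electrical rough-in (finishes day 24, plus 2-day gap → day 26); excavation (finishes day 13). The latest of these is day 26, so insulation runs day 26 to 26 + 11 = day 37.
Drywall cannot start until insulation (finishes day 37); excavation (finishes day 13, plus 1-day gap → day 14); framing (finishes day 19). The controlling bound is day 37, so drywall finishes at 37 + 11 = day 48.
All tasks are finished once the last one completes. Finish times: Site survey at 2, Excavation at 13, Foundation pour at 11, Framing at 19, Electrical rough-in at 24, Insulation at 37, Drywall at 48. The latest is day 48.

48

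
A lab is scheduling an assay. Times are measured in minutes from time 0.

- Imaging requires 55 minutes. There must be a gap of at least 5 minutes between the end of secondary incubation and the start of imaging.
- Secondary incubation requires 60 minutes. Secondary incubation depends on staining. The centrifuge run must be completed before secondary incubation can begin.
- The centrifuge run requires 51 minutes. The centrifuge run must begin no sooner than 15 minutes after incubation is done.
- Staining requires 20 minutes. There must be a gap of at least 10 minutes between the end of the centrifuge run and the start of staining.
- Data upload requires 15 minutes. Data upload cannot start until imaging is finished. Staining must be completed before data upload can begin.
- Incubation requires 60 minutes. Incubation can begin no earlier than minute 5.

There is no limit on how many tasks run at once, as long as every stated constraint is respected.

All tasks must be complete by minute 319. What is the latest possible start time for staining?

164

To finish by minute 319, data upload (duration 15) must start no later than minute 304.
Imaging feeds into data upload (must start by minute 304); so imaging must finish by minute 304 and therefore start by minute 249.
Since imaging (must start by minute 249, minus 5-minute gap → minute 244) depends on it, secondary incubation must finish by minute 244. Backing off its 60-minute duration gives a latest start of minute 184.
Staining must finish in time for secondary incubation (must start by minute 184); data upload (must start by minute 304). The tightest is minute 184, so staining must start by 184 − 20 = minute 164.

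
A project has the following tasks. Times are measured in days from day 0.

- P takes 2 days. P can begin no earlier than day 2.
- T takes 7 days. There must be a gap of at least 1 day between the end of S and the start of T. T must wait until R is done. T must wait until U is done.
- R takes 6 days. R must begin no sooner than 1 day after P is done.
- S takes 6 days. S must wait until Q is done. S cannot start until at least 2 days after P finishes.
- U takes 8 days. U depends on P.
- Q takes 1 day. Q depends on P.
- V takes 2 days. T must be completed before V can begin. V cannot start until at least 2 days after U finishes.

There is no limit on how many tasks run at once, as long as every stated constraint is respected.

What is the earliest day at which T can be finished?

After its own release at day 2, P can start at day 2 and finishes at day 4.
After P (finishes day 4), U can start at day 4 and finishes at day 12.
R cannot begin until P (finishes day 4, plus 1-day gap → day 5). It runs from day 5 to 5 + 6 = day 11.
Q cannot begin until P (finishes day 4). It runs from day 4 to 4 + 1 = day 5.
For S: Q (finishes day 5); P (finishes day 4, plus 2-day gap → day 6). Taking the maximum gives a start of day 6, and it finishes at 6 + 6 = day 12.
T needs all of S (finishes day 12, plus 1-day gap → day 13); R (finishes day 11); U (finishes day 12). That puts its earliest start at day 13; it finishes at 13 + 7 = day 20.

20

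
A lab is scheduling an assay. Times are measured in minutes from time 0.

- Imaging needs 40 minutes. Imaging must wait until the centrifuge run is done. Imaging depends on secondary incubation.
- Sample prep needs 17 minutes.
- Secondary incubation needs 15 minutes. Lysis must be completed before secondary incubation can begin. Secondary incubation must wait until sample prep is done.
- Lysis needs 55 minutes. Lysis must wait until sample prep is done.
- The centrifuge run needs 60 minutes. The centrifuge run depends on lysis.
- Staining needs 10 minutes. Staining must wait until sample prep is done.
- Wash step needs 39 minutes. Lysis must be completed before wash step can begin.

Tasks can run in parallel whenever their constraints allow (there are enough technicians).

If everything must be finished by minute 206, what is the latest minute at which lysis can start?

Imaging must finish by minute 206; it takes 40 minutes, so it must start by 206 − 40 = minute 166.
Since imaging (must start by minute 166) depends on it, the centrifuge run must finish by minute 166. Backing off its 60-minute duration gives a latest start of minute 106.
To finish by minute 206, wash step (duration 39) must start no later than minute 167.
Secondary incubation must finish before imaging (must start by minute 166). With a 15-minute duration, secondary incubation must start by 166 − 15 = minute 151.
Lysis feeds the centrifuge run (must start by minute 106); wash step (must start by minute 167); secondary incubation (must start by minute 151). Taking the minimum, lysis must finish by minute 106 and start by 106 − 55 = minute 51.

51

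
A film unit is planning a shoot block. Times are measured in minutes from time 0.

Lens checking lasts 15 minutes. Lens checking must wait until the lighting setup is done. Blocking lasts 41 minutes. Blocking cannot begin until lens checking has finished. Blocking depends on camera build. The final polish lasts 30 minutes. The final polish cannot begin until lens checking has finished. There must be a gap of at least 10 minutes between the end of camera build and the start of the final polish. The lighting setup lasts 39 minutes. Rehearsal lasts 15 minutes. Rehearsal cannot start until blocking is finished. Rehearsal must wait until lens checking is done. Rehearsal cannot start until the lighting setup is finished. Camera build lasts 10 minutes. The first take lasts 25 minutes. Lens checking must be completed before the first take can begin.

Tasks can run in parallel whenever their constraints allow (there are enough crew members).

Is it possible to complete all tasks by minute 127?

Yes

Camera build can start immediately at minute 0; it finishes at minute 10.
The lighting setup can start immediately at minute 0; it finishes at minute 39.
Lens checking cannot begin until the lighting setup (finishes minute 39). It runs from minute 39 to 39 + 15 = minute 54.
The first take cannot begin until lens checking (finishes minute 54). It runs from minute 54 to 54 + 25 = minute 79.
The final polish needs all of lens checking (finishes minute 54); camera build (finishes minute 10, plus 10-minute gap → minute 20). That puts its earliest start at minute 54; it finishes at 54 + 30 = minute 84.
For blocking: lens checking (finishes minute 54); camera build (finishes minute 10). Taking the maximum gives a start of minute 54, and it finishes at 54 + 41 = minute 95.
For rehearsal: blocking (finishes minute 95); lens checking (finishes minute 54); the lighting setup (finishes minute 39). Taking the maximum gives a start of minute 95, and it finishes at 95 + 15 = minute 110.
Every task is finished by minute 110, which is no later than the deadline of 127, so the schedule is feasible.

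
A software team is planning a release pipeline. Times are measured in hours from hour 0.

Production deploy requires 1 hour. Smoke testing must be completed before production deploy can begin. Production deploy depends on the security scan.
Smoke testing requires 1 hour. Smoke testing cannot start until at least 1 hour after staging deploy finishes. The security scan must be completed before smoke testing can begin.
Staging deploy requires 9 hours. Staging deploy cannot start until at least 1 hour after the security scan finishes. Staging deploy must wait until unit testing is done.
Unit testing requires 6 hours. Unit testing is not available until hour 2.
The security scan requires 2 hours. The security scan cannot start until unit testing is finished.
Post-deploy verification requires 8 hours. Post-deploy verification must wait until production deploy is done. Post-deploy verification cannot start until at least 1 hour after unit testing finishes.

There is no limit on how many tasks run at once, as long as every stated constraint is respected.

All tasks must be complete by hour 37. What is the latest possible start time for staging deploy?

17

Nothing follows post-deploy verification; the deadline of hour 37 is its only limit. It must start by 37 − 8 = hour 29.
Production deploy must finish before post-deploy verification (must start by hour 29). With a 1-hour duration, production deploy must start by 29 − 1 = hour 28.
Since production deploy (must start by hour 28) depends on it, smoke testing must finish by hour 28. Backing off its 1-hour duration gives a latest start of hour 27.
Staging deploy has to be done before smoke testing (must start by hour 27, minus 1-hour gap → hour 26). That means finishing by hour 26, i.e. starting by 26 − 9 = hour 17.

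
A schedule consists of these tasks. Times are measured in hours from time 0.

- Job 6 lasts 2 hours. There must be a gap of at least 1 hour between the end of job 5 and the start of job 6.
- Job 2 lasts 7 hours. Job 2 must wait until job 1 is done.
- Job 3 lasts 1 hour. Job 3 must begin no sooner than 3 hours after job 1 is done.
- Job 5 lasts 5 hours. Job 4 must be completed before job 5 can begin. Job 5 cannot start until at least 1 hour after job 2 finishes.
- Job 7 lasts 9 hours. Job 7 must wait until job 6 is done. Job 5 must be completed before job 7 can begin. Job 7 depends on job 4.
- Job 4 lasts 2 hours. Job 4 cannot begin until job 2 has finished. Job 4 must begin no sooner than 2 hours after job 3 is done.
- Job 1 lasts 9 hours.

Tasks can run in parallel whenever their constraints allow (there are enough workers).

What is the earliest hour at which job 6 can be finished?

Job 1 can start immediately at hour 0; it finishes at hour 9.
After job 1 (finishes hour 9, plus 3-hour gap → hour 12), job 3 can start at hour 12 and finishes at hour 13.
Job 2 cannot begin until job 1 (finishes hour 9). It runs from hour 9 to 9 + 7 = hour 16.
Job 4 needs all of job 2 (finishes hour 16); job 3 (finishes hour 13, plus 2-hour gap → hour 15). That puts its earliest start at hour 16; it finishes at 16 + 2 = hour 18.
Job 5 cannot start until job 4 (finishes hour 18); job 2 (finishes hour 16, plus 1-hour gap → hour 17). The controlling bound is hour 18, so job 5 finishes at 18 + 5 = hour 23.
After job 5 (finishes hour 23, plus 1-hour gap → hour 24), job 6 can start at hour 24 and finishes at hour 26.

26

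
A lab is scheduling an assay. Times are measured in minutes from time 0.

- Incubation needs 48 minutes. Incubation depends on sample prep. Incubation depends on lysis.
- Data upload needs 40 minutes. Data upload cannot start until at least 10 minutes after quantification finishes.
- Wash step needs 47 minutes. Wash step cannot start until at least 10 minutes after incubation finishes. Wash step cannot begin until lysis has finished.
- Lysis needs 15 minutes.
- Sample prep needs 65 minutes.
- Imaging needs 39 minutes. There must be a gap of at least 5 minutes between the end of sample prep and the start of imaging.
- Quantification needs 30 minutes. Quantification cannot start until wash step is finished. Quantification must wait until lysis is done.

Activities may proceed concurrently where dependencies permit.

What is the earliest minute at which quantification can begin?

170

Lysis has no prerequisites, so it starts at minute 0 and finishes at minute 15.
Nothing blocks sample prep, so it runs from minute 0 to minute 65.
Incubation has to wait for sample prep (finishes minute 65); lysis (finishes minute 15). The latest of these is minute 65, so incubation runs minute 65 to 65 + 48 = minute 113.
Wash step needs all of incubation (finishes minute 113, plus 10-minute gap → minute 123); lysis (finishes minute 15). That puts its earliest start at minute 123; it finishes at 123 + 47 = minute 170.
Quantification waits on wash step (finishes minute 170); lysis (finishes minute 15). The latest of these is minute 170, which is the earliest quantification can start.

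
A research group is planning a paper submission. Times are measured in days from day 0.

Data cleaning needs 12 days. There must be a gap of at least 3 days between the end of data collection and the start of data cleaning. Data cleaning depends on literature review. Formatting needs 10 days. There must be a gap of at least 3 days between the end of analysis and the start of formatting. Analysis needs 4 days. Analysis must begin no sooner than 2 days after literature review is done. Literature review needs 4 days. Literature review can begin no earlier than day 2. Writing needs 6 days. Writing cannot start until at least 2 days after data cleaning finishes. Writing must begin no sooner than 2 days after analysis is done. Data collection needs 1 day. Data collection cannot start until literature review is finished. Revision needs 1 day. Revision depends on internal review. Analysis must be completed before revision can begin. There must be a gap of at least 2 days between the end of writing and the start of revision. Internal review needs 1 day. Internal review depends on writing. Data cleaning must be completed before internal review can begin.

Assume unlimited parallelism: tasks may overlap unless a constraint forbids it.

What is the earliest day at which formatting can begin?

15

After its own release at day 2, literature review can start at day 2 and finishes at day 6.
After literature review (finishes day 6, plus 2-day gap → day 8), analysis can start at day 8 and finishes at day 12.
Formatting waits on analysis (finishes day 12, plus 3-day gap → day 15), so the earliest it can start is day 15.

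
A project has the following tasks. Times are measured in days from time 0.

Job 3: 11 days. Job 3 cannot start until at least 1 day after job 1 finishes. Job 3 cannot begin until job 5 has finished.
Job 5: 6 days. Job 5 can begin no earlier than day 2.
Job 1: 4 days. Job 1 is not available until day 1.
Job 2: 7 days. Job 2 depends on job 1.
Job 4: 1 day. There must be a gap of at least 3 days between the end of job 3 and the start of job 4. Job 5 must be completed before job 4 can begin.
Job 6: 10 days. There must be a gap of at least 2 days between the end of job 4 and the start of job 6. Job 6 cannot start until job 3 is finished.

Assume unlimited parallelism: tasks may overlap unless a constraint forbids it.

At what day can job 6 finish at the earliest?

35

Job 5 cannot begin until its own release at day 2. It runs from day 2 to 2 + 6 = day 8.
Job 1 cannot begin until its own release at day 1. It runs from day 1 to 1 + 4 = day 5.
Job 3 needs all of job 1 (finishes day 5, plus 1-day gap → day 6); job 5 (finishes day 8). That puts its earliest start at day 8; it finishes at 8 + 11 = day 19.
Job 4 needs all of job 3 (finishes day 19, plus 3-day gap → day 22); job 5 (finishes day 8). That puts its earliest start at day 22; it finishes at 22 + 1 = day 23.
Job 6 cannot start until job 4 (finishes day 23, plus 2-day gap → day 25); job 3 (finishes day 19). The controlling bound is day 25, so job 6 finishes at 25 + 10 = day 35.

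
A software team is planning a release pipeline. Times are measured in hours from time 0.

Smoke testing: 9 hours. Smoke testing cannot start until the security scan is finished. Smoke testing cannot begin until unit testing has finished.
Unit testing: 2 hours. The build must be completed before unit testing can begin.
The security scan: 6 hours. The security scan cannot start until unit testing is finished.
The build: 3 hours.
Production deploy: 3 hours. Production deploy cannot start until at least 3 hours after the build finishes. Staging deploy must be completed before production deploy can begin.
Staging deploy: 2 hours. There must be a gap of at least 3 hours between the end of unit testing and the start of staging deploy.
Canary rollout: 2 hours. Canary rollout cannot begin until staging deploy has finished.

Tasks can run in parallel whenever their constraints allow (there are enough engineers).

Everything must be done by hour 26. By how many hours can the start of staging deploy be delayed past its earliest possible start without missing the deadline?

The build can start immediately at hour 0; it finishes at hour 3.
Unit testing waits on the build (finishes hour 3), so it starts at hour 3 and finishes at 3 + 2 = hour 5.
Staging deploy waits on unit testing (finishes hour 5, plus 3-hour gap → hour 8), so it starts at hour 8 and finishes at 8 + 2 = hour 10.

Working backward from the deadline:
Canary rollout must finish by hour 26; it takes 2 hours, so it must start by 26 − 2 = hour 24.
To finish by hour 26, production deploy (duration 3) must start no later than hour 23.
Staging deploy has several dependents: canary rollout (must start by hour 24); production deploy (must start by hour 23). The earliest of those limits is hour 23, so staging deploy must start by 23 − 2 = hour 21.
So staging deploy can start as early as hour 8 and as late as hour 21, giving 21 − 8 = 13 hours of slack.

13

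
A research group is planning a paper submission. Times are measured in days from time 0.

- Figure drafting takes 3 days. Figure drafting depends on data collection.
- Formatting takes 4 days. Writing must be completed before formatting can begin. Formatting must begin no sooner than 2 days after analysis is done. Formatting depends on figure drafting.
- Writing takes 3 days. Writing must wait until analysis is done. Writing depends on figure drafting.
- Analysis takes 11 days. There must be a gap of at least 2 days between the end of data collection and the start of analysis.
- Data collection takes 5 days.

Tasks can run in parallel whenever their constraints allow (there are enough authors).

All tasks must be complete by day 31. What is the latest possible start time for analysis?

13

To finish by day 31, formatting (duration 4) must start no later than day 27.
Since formatting (must start by day 27) depends on it, writing must finish by day 27. Backing off its 3-day duration gives a latest start of day 24.
Analysis feeds writing (must start by day 24); formatting (must start by day 27, minus 2-day gap → day 25). Taking the minimum, analysis must finish by day 24 and start by 24 − 11 = day 13.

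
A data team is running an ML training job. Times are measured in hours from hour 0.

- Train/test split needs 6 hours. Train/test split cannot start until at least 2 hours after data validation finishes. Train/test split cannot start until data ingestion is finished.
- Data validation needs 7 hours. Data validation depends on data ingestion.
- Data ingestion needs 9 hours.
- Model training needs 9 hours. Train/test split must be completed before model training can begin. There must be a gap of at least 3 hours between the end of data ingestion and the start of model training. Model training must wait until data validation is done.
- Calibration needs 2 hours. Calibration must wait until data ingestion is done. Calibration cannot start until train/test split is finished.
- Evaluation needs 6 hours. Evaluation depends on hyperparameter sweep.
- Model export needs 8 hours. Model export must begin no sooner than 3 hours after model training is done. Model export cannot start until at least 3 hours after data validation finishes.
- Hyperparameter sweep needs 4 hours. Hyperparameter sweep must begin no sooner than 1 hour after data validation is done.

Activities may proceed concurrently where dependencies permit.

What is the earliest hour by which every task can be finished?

44

Data ingestion can start immediately at hour 0; it finishes at hour 9.
Data validation cannot begin until data ingestion (finishes hour 9). It runs from hour 9 to 9 + 7 = hour 16.
After data validation (finishes hour 16, plus 1-hour gap → hour 17), hyperparameter sweep can start at hour 17 and finishes at hour 21.
Evaluation cannot begin until hyperparameter sweep (finishes hour 21). It runs from hour 21 to 21 + 6 = hour 27.
Train/test split has to wait for data validation (finishes hour 16, plus 2-hour gap → hour 18); data ingestion (finishes hour 9). The latest of these is hour 18, so train/test split runs hour 18 to 18 + 6 = hour 24.
For calibration: data ingestion (finishes hour 9); train/test split (finishes hour 24). Taking the maximum gives a start of hour 24, and it finishes at 24 + 2 = hour 26.
Model training needs all of train/test split (finishes hour 24); data ingestion (finishes hour 9, plus 3-hour gap → hour 12); data validation (finishes hour 16). That puts its earliest start at hour 24; it finishes at 24 + 9 = hour 33.
Model export needs all of model training (finishes hour 33, plus 3-hour gap → hour 36); data validation (finishes hour 16, plus 3-hour gap → hour 19). That puts its earliest start at hour 36; it finishes at 36 + 8 = hour 44.
All tasks are finished once the last one completes. Finish times: Data ingestion at 9, Data validation at 16, Train/test split at 24, Hyperparameter sweep at 21, Model training at 33, Evaluation at 27, Calibration at 26, Model export at 44. The latest is hour 44.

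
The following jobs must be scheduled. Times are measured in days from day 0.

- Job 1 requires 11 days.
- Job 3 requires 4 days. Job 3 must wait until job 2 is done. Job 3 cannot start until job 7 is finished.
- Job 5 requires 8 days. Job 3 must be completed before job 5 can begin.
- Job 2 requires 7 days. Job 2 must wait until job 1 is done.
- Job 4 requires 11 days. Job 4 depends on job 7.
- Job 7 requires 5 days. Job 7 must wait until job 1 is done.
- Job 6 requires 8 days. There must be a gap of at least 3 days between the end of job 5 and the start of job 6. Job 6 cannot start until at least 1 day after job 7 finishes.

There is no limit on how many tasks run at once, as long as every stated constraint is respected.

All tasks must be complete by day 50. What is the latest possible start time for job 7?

22

Job 6 must finish by day 50; it takes 8 days, so it must start by 50 − 8 = day 42.
Job 5 has to be done before job 6 (must start by day 42, minus 3-day gap → day 39). That means finishing by day 39, i.e. starting by 39 − 8 = day 31.
Job 3 must finish before job 5 (must start by day 31). With a 4-day duration, job 3 must start by 31 − 4 = day 27.
To finish by day 50, job 4 (duration 11) must start no later than day 39.
Job 7 feeds job 3 (must start by day 27); job 4 (must start by day 39); job 6 (must start by day 42, minus 1-day gap → day 41). Taking the minimum, job 7 must finish by day 27 and start by 27 − 5 = day 22.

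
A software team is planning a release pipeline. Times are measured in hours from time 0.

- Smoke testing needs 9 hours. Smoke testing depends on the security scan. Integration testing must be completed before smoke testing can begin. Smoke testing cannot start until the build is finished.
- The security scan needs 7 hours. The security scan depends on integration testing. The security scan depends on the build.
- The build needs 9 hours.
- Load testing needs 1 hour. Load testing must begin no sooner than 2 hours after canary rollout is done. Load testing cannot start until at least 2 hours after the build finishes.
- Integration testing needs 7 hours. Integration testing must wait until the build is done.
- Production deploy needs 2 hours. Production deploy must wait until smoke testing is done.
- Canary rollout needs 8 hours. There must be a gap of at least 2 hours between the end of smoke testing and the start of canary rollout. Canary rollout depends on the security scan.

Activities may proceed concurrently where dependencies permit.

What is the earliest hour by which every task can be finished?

The build has no prerequisites, so it starts at hour 0 and finishes at hour 9.
After the build (finishes hour 9), integration testing can start at hour 9 and finishes at hour 16.
For the security scan: integration testing (finishes hour 16); the build (finishes hour 9). Taking the maximum gives a start of hour 16, and it finishes at 16 + 7 = hour 23.
Smoke testing cannot start until the security scan (finishes hour 23); integration testing (finishes hour 16); the build (finishes hour 9). The controlling bound is hour 23, so smoke testing finishes at 23 + 9 = hour 32.
After smoke testing (finishes hour 32), production deploy can start at hour 32 and finishes at hour 34.
Canary rollout needs all of smoke testing (finishes hour 32, plus 2-hour gap → hour 34); the security scan (finishes hour 23). That puts its earliest start at hour 34; it finishes at 34 + 8 = hour 42.
Load testing has to wait for canary rollout (finishes hour 42, plus 2-hour gap → hour 44); the build (finishes hour 9, plus 2-hour gap → hour 11). The latest of these is hour 44, so load testing runs hour 44 to 44 + 1 = hour 45.
All tasks are finished once the last one completes. Finish times: The build at 9, Integration testing at 16, The security scan at 23, Smoke testing at 32, Canary rollout at 42, Load testing at 45, Production deploy at 34. The latest is hour 45.

45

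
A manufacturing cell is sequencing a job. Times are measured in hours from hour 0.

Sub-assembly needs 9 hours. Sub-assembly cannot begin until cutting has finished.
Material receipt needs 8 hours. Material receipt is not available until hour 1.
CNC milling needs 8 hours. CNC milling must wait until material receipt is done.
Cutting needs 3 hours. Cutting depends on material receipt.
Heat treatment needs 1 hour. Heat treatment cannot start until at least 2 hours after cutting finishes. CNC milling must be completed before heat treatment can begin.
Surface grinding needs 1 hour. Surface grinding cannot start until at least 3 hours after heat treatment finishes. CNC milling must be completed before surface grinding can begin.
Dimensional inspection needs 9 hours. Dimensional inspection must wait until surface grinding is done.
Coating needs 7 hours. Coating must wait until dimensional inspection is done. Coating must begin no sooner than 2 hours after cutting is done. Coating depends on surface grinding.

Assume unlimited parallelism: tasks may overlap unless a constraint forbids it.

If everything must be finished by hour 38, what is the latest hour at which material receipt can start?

1

Coating must finish by hour 38; it takes 7 hours, so it must start by 38 − 7 = hour 31.
Since coating (must start by hour 31) depends on it, dimensional inspection must finish by hour 31. Backing off its 9-hour duration gives a latest start of hour 22.
Surface grinding has several dependents: dimensional inspection (must start by hour 22); coating (must start by hour 31). The earliest of those limits is hour 22, so surface grinding must start by 22 − 1 = hour 21.
Since surface grinding (must start by hour 21, minus 3-hour gap → hour 18) depends on it, heat treatment must finish by hour 18. Backing off its 1-hour duration gives a latest start of hour 17.
Sub-assembly has no dependents, so it just needs to finish by hour 38. Starting by 38 − 9 = hour 29 achieves that.
Cutting has several dependents: heat treatment (must start by hour 17, minus 2-hour gap → hour 15); coating (must start by hour 31, minus 2-hour gap → hour 29); sub-assembly (must start by hour 29). The earliest of those limits is hour 15, so cutting must start by 15 − 3 = hour 12.
CNC milling must finish in time for heat treatment (must start by hour 17); surface grinding (must start by hour 21). The tightest is hour 17, so CNC milling must start by 17 − 8 = hour 9.
Material receipt has several dependents: cutting (must start by hour 12); CNC milling (must start by hour 9). The earliest of those limits is hour 9, so material receipt must start by 9 − 8 = hour 1.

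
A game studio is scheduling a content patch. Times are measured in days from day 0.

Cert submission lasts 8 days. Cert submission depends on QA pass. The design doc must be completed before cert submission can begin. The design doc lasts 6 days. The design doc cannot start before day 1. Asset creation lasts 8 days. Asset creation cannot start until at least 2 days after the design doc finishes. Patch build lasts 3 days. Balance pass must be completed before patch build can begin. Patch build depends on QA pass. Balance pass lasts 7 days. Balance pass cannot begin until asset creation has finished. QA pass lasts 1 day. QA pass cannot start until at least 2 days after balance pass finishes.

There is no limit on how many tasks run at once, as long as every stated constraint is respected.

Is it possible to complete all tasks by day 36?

The design doc waits on its own release at day 1, so it starts at day 1 and finishes at 1 + 6 = day 7.
After the design doc (finishes day 7, plus 2-day gap → day 9), asset creation can start at day 9 and finishes at day 17.
After asset creation (finishes day 17), balance pass can start at day 17 and finishes at day 24.
QA pass cannot begin until balance pass (finishes day 24, plus 2-day gap → day 26). It runs from day 26 to 26 + 1 = day 27.
For patch build: balance pass (finishes day 24); QA pass (finishes day 27). Taking the maximum gives a start of day 27, and it finishes at 27 + 3 = day 30.
Cert submission cannot start until QA pass (finishes day 27); the design doc (finishes day 7). The controlling bound is day 27, so cert submission finishes at 27 + 8 = day 35.
Every task is finished by day 35, which is no later than the deadline of 36, so the schedule is feasible.

Yes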